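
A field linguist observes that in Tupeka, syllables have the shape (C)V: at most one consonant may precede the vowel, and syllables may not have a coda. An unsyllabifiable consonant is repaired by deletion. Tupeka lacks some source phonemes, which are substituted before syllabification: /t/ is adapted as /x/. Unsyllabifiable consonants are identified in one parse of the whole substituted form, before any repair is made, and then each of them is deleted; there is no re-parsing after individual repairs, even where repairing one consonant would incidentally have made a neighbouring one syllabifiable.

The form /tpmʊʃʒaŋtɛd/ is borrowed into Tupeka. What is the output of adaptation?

Substitution: /t/ → /x/, giving /xpmʊʃʒaŋxɛd/.
Under (C)V, the unsyllabifiable consonants are /x/, /p/, /ʃ/, /ŋ/, /d/ (no codas are permitted; onsets are limited to one consonant).
Deleting the stranded consonants removes /x/, /p/, /ʃ/, /ŋ/, /d/.

mʊʒaxɛ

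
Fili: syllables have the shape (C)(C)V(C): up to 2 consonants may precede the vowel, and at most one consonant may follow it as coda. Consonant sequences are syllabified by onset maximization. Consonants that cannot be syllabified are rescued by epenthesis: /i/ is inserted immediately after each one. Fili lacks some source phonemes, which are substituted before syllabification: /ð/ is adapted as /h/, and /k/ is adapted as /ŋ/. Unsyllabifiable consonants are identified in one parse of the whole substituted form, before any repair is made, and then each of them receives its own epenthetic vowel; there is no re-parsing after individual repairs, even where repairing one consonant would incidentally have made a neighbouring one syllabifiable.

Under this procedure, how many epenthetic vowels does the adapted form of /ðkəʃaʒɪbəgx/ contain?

After substitution the input is /hŋəʃaʒɪbəgx/.
The unsyllabifiable consonants are /x/; each receives one epenthetic vowel.

1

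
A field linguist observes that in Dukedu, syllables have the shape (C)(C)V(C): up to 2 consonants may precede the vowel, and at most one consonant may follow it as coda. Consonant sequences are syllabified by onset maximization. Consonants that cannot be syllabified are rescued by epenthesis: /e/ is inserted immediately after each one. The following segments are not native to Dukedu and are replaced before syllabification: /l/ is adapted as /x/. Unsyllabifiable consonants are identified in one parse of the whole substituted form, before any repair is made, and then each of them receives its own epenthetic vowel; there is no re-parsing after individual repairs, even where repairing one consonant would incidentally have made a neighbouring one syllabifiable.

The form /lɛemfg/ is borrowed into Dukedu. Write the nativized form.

xɛemfege

Substitution: /l/ → /x/, giving /xɛemfg/.
Under (C)(C)V(C), the unsyllabifiable consonants are /f/, /g/ (at most one coda consonant is licensed; onsets may contain at most 2 consonants).
Inserting the epenthetic vowel yields /f/ → /fe/, /g/ → /ge/.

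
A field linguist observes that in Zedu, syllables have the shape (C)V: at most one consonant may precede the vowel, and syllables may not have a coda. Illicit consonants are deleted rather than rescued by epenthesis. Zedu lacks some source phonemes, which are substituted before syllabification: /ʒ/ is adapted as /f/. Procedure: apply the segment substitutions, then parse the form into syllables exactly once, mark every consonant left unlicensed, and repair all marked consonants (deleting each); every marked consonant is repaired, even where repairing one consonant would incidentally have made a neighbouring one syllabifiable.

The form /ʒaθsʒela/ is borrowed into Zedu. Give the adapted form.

Substitution: /ʒ/ → /f/, giving /faθsfela/.
Under (C)V, the unsyllabifiable consonants are /θ/, /s/ (no codas are permitted; onsets are limited to one consonant).
Each unlicensed consonant is deleted: /θ/, /s/.

fafela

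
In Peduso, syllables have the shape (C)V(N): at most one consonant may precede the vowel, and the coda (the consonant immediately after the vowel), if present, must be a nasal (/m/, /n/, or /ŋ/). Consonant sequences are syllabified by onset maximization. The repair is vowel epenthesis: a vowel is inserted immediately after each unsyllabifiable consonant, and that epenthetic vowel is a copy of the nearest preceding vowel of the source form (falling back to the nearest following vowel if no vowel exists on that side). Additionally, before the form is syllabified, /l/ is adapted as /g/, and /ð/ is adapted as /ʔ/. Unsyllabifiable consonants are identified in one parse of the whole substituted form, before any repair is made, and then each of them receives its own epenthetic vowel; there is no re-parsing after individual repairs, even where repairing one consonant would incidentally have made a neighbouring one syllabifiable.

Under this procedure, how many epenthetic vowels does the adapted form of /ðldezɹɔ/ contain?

3

After substitution the input is /ʔgdezɹɔ/.
The unsyllabifiable consonants are /ʔ/, /g/, /z/; each receives one epenthetic vowel.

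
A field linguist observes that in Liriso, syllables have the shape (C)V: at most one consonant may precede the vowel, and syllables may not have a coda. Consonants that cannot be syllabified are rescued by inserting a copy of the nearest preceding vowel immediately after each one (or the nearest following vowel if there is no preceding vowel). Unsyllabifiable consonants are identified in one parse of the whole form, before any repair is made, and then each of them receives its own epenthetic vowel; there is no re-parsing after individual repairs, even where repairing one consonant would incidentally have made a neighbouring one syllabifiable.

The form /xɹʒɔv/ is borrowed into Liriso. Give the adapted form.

Syllabifying with onset maximization leaves /x/, /ɹ/, /v/ stranded (no codas are permitted; onsets are limited to one consonant).
Epenthesis after each stranded consonant: /x/ → /xɔ/, /ɹ/ → /ɹɔ/, /v/ → /vɔ/.

xɔɹɔʒɔvɔ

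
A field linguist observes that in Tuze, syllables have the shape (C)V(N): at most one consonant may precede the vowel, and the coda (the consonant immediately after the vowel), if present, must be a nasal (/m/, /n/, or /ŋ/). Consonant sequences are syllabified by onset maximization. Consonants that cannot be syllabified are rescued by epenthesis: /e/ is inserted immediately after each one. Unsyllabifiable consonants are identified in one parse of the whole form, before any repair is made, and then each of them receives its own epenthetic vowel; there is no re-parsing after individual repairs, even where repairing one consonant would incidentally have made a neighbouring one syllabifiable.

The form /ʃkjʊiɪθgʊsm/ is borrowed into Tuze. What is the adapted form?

ʃekejʊiɪθegʊseme

Under (C)V(N), the unsyllabifiable consonants are /ʃ/, /k/, /θ/, /s/, /m/ (only a nasal (/m/, /n/, or /ŋ/) is licensed in coda position; onsets are limited to one consonant).
Inserting the epenthetic vowel yields /ʃ/ → /ʃe/, /k/ → /ke/, /θ/ → /θe/, /s/ → /se/, /m/ → /me/.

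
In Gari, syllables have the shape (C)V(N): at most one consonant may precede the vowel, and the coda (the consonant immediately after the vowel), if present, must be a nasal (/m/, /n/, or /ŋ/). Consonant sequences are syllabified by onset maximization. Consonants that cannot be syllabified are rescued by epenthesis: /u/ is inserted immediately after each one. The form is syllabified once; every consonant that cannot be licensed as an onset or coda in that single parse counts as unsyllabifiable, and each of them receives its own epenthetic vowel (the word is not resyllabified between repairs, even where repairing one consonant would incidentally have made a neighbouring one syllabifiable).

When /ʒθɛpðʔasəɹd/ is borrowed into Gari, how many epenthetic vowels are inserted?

5

The unsyllabifiable consonants are /ʒ/, /p/, /ð/, /ɹ/, /d/; each receives one epenthetic vowel.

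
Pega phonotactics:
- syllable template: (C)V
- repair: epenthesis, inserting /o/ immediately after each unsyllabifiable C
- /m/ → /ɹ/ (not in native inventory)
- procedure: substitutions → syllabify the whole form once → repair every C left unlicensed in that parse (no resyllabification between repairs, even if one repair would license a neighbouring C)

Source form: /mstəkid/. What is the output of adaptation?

ɹosotəkido

Substitution: /m/ → /ɹ/, giving /ɹstəkid/.
Syllabifying with onset maximization leaves /ɹ/, /s/, /d/ stranded (no codas are permitted; onsets are limited to one consonant).
Inserting the epenthetic vowel yields /ɹ/ → /ɹo/, /s/ → /so/, /d/ → /do/.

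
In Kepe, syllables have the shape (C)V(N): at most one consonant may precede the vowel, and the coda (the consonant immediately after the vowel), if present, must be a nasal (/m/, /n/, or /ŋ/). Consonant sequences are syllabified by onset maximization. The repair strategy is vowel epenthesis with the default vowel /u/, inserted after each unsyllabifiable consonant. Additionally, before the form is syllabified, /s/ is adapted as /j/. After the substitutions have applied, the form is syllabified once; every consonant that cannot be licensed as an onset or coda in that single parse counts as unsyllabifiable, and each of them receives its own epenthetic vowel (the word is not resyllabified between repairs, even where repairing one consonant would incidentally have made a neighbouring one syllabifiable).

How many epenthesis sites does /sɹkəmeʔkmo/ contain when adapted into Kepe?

After substitution the input is /jɹkəmeʔkmo/.
The unsyllabifiable consonants are /j/, /ɹ/, /ʔ/, /k/; each receives one epenthetic vowel.

4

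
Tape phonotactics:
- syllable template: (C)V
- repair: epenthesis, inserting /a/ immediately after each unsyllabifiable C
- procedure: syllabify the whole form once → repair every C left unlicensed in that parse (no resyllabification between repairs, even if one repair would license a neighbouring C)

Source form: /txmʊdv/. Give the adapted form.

Syllabifying with onset maximization leaves /t/, /x/, /d/, /v/ stranded (no codas are permitted; onsets are limited to one consonant).
Each unlicensed consonant becomes the onset of a new syllable: /t/ → /ta/, /x/ → /xa/, /d/ → /da/, /v/ → /va/.

taxamʊdava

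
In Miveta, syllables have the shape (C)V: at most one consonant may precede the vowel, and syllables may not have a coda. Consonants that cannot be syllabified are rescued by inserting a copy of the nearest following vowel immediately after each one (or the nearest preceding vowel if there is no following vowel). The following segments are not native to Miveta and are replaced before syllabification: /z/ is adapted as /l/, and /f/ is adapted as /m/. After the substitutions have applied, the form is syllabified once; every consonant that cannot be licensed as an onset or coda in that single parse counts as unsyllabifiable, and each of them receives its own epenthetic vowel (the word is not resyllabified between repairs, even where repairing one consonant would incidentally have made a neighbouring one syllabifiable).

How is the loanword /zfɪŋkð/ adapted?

Substitution: /z/ → /l/, /f/ → /m/, giving /lmɪŋkð/.
Syllabifying with onset maximization leaves /l/, /ŋ/, /k/, /ð/ stranded (no codas are permitted; onsets are limited to one consonant).
Inserting the epenthetic vowel yields /l/ → /lɪ/, /ŋ/ → /ŋɪ/, /k/ → /kɪ/, /ð/ → /ðɪ/.

lɪmɪŋɪkɪðɪ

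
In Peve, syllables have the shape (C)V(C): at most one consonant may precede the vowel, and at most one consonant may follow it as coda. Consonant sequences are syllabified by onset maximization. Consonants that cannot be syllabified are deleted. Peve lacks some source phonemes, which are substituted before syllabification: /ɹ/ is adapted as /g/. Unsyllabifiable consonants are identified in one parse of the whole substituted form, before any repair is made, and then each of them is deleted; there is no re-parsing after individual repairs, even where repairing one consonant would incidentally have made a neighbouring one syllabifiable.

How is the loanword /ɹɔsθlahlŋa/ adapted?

gɔslahŋa

Substitution: /ɹ/ → /g/, giving /gɔsθlahlŋa/.
The consonants /θ/, /l/ cannot be parsed into a legal (C)V(C) syllable (at most one coda consonant is licensed; onsets are limited to one consonant).
Each unlicensed consonant is deleted: /θ/, /l/.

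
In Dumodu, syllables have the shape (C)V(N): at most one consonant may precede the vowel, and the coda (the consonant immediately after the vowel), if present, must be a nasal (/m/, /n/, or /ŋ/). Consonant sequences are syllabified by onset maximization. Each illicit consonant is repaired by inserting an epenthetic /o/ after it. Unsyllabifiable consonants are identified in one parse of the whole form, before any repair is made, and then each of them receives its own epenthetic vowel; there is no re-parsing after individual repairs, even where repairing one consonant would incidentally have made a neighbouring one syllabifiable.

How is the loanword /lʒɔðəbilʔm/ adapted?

loʒɔðəbiloʔomo

Under (C)V(N), the unsyllabifiable consonants are /l/, /l/, /ʔ/, /m/ (only a nasal (/m/, /n/, or /ŋ/) is licensed in coda position; onsets are limited to one consonant).
Inserting the epenthetic vowel yields /l/ → /lo/, /l/ → /lo/, /ʔ/ → /ʔo/, /m/ → /mo/.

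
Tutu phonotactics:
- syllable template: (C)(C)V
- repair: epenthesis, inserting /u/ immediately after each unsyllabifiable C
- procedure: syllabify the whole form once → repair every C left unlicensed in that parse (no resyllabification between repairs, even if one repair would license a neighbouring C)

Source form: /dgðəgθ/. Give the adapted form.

Syllabifying with onset maximization leaves /d/, /g/, /θ/ stranded (no codas are permitted; onsets may contain at most 2 consonants).
Inserting the epenthetic vowel yields /d/ → /du/, /g/ → /gu/, /θ/ → /θu/.

dugðəguθu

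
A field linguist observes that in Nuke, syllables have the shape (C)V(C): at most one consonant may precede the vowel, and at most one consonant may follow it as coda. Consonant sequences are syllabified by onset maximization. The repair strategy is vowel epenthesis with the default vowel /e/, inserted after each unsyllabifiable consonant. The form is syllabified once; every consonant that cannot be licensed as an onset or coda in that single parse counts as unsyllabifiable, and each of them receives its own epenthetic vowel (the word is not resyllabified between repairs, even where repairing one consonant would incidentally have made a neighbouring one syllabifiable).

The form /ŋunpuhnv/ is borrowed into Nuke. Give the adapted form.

Syllabifying with onset maximization leaves /n/, /v/ stranded (at most one coda consonant is licensed; onsets are limited to one consonant).
Epenthesis after each stranded consonant: /n/ → /ne/, /v/ → /ve/.

ŋunpuhneve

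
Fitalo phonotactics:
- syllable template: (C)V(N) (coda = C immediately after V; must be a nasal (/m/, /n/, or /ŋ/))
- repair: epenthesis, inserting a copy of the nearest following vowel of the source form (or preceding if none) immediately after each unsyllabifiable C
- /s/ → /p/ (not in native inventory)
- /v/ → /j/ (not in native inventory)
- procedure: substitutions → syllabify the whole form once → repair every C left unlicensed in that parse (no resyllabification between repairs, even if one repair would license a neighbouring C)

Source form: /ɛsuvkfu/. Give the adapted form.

ɛpujukufu

Substitution: /s/ → /p/, /v/ → /j/, giving /ɛpujkfu/.
The consonants /j/, /k/ cannot be parsed into a legal (C)V(N) syllable (only a nasal (/m/, /n/, or /ŋ/) is licensed in coda position; onsets are limited to one consonant).
Epenthesis after each stranded consonant: /j/ → /ju/, /k/ → /ku/.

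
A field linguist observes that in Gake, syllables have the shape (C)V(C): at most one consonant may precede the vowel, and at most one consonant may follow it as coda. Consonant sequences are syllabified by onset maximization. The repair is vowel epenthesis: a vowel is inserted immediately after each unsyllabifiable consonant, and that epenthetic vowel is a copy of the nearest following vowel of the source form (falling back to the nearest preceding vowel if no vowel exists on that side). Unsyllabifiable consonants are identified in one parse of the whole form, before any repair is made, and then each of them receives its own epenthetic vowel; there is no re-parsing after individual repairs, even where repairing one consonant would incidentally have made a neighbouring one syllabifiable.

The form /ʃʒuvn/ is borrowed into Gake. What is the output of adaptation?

Syllabifying with onset maximization leaves /ʃ/, /n/ stranded (at most one coda consonant is licensed; onsets are limited to one consonant).
Each unlicensed consonant becomes the onset of a new syllable: /ʃ/ → /ʃu/, /n/ → /nu/.

ʃuʒuvnu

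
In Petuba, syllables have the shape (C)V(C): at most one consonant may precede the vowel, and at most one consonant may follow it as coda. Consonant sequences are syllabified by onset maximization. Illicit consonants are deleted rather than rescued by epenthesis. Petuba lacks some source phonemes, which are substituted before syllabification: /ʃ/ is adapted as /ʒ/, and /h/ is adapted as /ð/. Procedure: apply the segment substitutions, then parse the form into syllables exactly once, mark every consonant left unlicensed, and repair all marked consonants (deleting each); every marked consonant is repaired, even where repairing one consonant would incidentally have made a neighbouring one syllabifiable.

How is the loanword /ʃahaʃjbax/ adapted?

ʒaðaʒbax

Substitution: /ʃ/ → /ʒ/, /h/ → /ð/, giving /ʒaðaʒjbax/.
The consonants /j/ cannot be parsed into a legal (C)V(C) syllable (at most one coda consonant is licensed; onsets are limited to one consonant).
Deletion applies to /j/.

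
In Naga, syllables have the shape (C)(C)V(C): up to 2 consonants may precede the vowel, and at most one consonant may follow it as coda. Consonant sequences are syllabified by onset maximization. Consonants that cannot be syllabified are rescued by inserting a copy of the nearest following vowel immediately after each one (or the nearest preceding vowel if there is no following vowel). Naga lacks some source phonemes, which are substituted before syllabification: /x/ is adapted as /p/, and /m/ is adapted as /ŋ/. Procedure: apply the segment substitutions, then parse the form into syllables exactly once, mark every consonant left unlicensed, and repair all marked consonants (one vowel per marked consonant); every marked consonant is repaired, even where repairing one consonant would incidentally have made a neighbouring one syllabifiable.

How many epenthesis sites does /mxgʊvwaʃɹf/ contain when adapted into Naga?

3

After substitution the input is /ŋpgʊvwaʃɹf/.
The unsyllabifiable consonants are /ŋ/, /ɹ/, /f/; each receives one epenthetic vowel.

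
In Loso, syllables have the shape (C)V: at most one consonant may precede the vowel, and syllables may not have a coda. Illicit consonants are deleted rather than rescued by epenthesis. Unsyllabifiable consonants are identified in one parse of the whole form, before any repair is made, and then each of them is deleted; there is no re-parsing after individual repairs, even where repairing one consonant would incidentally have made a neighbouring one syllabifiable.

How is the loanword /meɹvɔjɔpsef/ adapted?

Under (C)V, the unsyllabifiable consonants are /ɹ/, /p/, /f/ (no codas are permitted; onsets are limited to one consonant).
Deleting the stranded consonants removes /ɹ/, /p/, /f/.

mevɔjɔse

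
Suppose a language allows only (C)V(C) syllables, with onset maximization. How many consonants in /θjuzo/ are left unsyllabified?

1

The consonants /θ/ cannot be parsed into a legal (C)V(C) syllable (at most one coda consonant is licensed; onsets are limited to one consonant).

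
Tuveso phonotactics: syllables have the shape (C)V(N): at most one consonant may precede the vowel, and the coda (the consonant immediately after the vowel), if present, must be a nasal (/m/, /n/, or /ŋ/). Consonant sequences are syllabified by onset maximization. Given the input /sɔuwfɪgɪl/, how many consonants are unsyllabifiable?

Syllabifying with onset maximization leaves /w/, /l/ stranded (only a nasal (/m/, /n/, or /ŋ/) is licensed in coda position; onsets are limited to one consonant).

2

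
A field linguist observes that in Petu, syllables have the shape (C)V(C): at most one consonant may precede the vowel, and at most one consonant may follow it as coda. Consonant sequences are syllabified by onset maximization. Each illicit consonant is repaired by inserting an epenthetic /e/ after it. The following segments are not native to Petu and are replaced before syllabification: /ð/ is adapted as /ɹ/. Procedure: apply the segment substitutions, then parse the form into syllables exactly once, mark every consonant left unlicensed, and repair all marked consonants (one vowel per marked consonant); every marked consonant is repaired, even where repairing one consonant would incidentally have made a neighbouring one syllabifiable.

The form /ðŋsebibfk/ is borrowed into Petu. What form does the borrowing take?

Substitution: /ð/ → /ɹ/, giving /ɹŋsebibfk/.
Under (C)V(C), the unsyllabifiable consonants are /ɹ/, /ŋ/, /f/, /k/ (at most one coda consonant is licensed; onsets are limited to one consonant).
Epenthesis after each stranded consonant: /ɹ/ → /ɹe/, /ŋ/ → /ŋe/, /f/ → /fe/, /k/ → /ke/.

ɹeŋesebibfeke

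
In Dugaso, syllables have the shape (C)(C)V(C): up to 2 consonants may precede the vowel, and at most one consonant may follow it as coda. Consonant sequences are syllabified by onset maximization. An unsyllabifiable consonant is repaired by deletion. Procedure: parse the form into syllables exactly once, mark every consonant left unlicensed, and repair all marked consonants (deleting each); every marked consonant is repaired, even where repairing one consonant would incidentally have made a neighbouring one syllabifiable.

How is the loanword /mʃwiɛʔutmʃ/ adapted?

ʃwiɛʔut

The consonants /m/, /m/, /ʃ/ cannot be parsed into a legal (C)(C)V(C) syllable (at most one coda consonant is licensed; onsets may contain at most 2 consonants).
Deleting the stranded consonants removes /m/, /m/, /ʃ/.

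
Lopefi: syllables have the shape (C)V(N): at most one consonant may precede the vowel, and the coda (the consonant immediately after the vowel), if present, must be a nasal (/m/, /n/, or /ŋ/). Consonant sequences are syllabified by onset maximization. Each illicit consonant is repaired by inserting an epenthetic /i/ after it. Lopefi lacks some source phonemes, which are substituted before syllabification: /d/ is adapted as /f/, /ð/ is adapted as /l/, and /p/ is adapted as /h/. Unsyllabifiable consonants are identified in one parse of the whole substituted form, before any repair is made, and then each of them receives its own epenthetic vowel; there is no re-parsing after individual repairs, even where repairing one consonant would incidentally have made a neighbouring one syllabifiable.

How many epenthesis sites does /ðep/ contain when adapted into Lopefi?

1

After substitution the input is /leh/.
The unsyllabifiable consonants are /h/; each receives one epenthetic vowel.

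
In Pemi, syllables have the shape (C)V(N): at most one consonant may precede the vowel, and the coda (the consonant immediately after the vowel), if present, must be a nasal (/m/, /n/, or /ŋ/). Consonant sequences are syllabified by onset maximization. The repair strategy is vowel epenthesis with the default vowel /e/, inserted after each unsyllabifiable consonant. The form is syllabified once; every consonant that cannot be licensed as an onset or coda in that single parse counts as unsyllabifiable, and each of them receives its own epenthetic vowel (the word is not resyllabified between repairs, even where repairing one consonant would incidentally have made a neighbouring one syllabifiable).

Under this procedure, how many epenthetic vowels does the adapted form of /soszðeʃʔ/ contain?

4

The unsyllabifiable consonants are /s/, /z/, /ʃ/, /ʔ/; each receives one epenthetic vowel.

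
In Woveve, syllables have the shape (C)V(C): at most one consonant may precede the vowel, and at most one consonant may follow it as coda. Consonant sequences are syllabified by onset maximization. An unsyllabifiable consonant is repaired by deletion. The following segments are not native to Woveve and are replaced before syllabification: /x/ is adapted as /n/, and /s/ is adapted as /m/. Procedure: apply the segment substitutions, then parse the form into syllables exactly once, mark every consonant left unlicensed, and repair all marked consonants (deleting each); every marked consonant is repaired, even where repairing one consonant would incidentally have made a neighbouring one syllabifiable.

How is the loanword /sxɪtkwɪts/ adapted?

Substitution: /s/ → /m/, /x/ → /n/, giving /mnɪtkwɪtm/.
The consonants /m/, /k/, /m/ cannot be parsed into a legal (C)V(C) syllable (at most one coda consonant is licensed; onsets are limited to one consonant).
Each unlicensed consonant is deleted: /m/, /k/, /m/.

nɪtwɪt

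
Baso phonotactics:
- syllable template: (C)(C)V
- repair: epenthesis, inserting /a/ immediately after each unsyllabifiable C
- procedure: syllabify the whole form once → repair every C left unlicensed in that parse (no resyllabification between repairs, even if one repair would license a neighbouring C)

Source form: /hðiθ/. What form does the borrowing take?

hðiθa

Syllabifying with onset maximization leaves /θ/ stranded (no codas are permitted; onsets may contain at most 2 consonants).
Inserting the epenthetic vowel yields /θ/ → /θa/.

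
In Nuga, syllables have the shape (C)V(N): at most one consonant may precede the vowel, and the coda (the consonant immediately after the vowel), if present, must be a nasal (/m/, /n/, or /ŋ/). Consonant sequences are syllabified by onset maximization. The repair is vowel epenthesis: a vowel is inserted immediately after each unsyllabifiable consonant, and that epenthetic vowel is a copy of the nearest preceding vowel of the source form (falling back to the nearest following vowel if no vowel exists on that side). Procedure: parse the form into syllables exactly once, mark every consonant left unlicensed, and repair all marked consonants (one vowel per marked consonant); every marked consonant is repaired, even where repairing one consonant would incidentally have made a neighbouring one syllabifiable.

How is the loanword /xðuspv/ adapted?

xuðusupuvu

Under (C)V(N), the unsyllabifiable consonants are /x/, /s/, /p/, /v/ (only a nasal (/m/, /n/, or /ŋ/) is licensed in coda position; onsets are limited to one consonant).
Inserting the epenthetic vowel yields /x/ → /xu/, /s/ → /su/, /p/ → /pu/, /v/ → /vu/.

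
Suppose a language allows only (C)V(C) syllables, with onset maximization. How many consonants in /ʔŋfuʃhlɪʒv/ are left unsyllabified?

The consonants /ʔ/, /ŋ/, /h/, /v/ cannot be parsed into a legal (C)V(C) syllable (at most one coda consonant is licensed; onsets are limited to one consonant).

4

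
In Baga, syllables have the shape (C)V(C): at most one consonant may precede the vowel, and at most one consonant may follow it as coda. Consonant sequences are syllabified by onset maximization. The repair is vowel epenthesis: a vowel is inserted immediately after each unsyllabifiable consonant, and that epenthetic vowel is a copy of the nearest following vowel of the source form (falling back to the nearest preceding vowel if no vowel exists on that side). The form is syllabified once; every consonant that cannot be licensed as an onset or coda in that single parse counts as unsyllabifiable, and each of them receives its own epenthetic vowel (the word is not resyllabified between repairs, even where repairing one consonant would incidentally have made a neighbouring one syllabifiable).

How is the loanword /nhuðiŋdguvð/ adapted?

The consonants /n/, /d/, /ð/ cannot be parsed into a legal (C)V(C) syllable (at most one coda consonant is licensed; onsets are limited to one consonant).
Each unlicensed consonant becomes the onset of a new syllable: /n/ → /nu/, /d/ → /du/, /ð/ → /ðu/.

nuhuðiŋduguvðu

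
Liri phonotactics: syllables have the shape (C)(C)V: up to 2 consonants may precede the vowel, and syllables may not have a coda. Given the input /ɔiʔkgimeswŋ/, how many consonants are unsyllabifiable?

The consonants /ʔ/, /s/, /w/, /ŋ/ cannot be parsed into a legal (C)(C)V syllable (no codas are permitted; onsets may contain at most 2 consonants).

4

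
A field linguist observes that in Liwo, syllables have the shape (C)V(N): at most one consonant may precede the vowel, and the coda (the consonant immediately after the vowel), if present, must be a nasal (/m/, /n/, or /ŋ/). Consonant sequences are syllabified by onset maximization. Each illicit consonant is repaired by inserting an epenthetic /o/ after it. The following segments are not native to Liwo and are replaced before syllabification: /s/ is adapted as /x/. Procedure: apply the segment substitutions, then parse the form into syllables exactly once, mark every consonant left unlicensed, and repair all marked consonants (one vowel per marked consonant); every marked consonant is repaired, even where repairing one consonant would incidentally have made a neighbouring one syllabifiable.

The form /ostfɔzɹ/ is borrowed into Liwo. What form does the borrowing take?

oxotofɔzoɹo

Substitution: /s/ → /x/, giving /oxtfɔzɹ/.
Syllabifying with onset maximization leaves /x/, /t/, /z/, /ɹ/ stranded (only a nasal (/m/, /n/, or /ŋ/) is licensed in coda position; onsets are limited to one consonant).
Inserting the epenthetic vowel yields /x/ → /xo/, /t/ → /to/, /z/ → /zo/, /ɹ/ → /ɹo/.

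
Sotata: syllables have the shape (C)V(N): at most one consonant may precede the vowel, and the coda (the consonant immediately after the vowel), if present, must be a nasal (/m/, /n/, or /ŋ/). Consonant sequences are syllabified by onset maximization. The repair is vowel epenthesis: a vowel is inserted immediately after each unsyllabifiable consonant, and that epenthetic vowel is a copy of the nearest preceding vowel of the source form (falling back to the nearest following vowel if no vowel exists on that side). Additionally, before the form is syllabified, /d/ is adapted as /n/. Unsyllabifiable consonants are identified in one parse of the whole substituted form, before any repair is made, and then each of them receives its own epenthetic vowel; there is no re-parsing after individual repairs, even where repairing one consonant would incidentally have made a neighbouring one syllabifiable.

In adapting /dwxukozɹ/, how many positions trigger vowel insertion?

After substitution the input is /nwxukozɹ/.
The unsyllabifiable consonants are /n/, /w/, /z/, /ɹ/; each receives one epenthetic vowel.

4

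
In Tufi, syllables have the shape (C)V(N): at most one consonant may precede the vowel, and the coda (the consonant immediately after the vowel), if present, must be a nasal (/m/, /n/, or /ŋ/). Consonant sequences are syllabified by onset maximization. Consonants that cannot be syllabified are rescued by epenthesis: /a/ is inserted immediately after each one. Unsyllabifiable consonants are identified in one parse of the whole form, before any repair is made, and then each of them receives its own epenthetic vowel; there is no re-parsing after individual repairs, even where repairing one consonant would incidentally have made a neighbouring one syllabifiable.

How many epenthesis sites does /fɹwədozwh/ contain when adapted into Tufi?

5

The unsyllabifiable consonants are /f/, /ɹ/, /z/, /w/, /h/; each receives one epenthetic vowel.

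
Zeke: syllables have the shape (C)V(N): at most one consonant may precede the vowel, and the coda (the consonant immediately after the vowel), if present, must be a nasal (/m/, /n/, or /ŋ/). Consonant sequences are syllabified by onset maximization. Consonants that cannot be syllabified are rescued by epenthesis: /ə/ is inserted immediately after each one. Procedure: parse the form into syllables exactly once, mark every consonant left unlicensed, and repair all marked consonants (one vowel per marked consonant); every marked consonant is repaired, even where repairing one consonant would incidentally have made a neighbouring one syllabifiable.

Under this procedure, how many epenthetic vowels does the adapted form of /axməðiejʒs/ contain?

The unsyllabifiable consonants are /x/, /j/, /ʒ/, /s/; each receives one epenthetic vowel.

4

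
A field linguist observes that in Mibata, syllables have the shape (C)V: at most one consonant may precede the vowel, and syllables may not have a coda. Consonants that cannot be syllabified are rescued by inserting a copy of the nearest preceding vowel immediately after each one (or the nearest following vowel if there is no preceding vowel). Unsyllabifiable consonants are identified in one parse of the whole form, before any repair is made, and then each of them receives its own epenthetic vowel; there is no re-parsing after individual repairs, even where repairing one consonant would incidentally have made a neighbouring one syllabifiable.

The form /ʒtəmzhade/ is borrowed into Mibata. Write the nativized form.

Syllabifying with onset maximization leaves /ʒ/, /m/, /z/ stranded (no codas are permitted; onsets are limited to one consonant).
Inserting the epenthetic vowel yields /ʒ/ → /ʒə/, /m/ → /mə/, /z/ → /zə/.

ʒətəməzəhade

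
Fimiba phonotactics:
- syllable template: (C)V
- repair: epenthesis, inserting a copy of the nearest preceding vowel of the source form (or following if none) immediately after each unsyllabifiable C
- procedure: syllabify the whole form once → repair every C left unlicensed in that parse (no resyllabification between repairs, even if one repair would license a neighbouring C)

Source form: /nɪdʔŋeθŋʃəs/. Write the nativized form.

Under (C)V, the unsyllabifiable consonants are /d/, /ʔ/, /θ/, /ŋ/, /s/ (no codas are permitted; onsets are limited to one consonant).
Epenthesis after each stranded consonant: /d/ → /dɪ/, /ʔ/ → /ʔɪ/, /θ/ → /θe/, /ŋ/ → /ŋe/, /s/ → /sə/.

nɪdɪʔɪŋeθeŋeʃəsə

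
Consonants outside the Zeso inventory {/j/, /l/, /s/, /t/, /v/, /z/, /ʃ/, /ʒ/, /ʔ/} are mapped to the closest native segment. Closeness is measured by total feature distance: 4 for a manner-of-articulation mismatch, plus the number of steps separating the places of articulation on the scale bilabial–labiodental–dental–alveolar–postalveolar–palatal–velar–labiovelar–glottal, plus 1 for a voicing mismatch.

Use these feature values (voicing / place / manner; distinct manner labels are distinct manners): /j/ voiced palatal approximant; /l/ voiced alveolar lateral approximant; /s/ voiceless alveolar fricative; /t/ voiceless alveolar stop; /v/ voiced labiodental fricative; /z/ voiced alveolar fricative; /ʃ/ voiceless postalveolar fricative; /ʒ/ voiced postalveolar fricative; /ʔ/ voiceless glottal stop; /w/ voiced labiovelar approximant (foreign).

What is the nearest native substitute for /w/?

/j/ is closest: same manner (approximant), place distance 2 (labiovelar→palatal), same voicing; total 2. Next closest is /ʔ/ at distance 6.

j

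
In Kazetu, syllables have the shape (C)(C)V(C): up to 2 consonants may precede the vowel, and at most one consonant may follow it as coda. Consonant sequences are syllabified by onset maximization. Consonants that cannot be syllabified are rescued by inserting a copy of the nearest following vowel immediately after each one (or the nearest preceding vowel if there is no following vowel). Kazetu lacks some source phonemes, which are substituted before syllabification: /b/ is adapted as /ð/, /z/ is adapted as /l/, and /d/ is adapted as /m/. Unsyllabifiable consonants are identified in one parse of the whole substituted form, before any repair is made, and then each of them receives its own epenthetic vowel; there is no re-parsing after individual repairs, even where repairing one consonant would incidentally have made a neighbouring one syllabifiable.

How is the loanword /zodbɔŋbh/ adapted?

lomðɔŋðɔhɔ

Substitution: /z/ → /l/, /d/ → /m/, /b/ → /ð/, giving /lomðɔŋðh/.
The consonants /ð/, /h/ cannot be parsed into a legal (C)(C)V(C) syllable (at most one coda consonant is licensed; onsets may contain at most 2 consonants).
Epenthesis after each stranded consonant: /ð/ → /ðɔ/, /h/ → /hɔ/.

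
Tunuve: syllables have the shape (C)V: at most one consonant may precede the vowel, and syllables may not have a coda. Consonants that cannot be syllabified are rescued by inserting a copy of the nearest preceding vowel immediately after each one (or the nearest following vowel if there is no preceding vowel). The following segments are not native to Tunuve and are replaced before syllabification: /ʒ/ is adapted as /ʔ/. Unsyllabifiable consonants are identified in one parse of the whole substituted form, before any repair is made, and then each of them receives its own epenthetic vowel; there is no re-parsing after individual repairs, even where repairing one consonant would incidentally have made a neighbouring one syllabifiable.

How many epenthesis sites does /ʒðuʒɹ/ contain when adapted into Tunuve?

After substitution the input is /ʔðuʔɹ/.
The unsyllabifiable consonants are /ʔ/, /ʔ/, /ɹ/; each receives one epenthetic vowel.

3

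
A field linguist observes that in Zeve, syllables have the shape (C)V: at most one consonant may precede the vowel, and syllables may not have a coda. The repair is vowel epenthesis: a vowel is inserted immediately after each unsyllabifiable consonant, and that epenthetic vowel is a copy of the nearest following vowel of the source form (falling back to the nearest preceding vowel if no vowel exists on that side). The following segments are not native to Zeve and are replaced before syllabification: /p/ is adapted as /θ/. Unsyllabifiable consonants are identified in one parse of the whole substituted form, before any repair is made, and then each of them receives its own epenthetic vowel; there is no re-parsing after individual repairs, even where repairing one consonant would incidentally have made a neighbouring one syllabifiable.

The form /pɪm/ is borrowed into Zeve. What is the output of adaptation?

θɪmɪ

Substitution: /p/ → /θ/, giving /θɪm/.
The consonants /m/ cannot be parsed into a legal (C)V syllable (no codas are permitted; onsets are limited to one consonant).
Epenthesis after each stranded consonant: /m/ → /mɪ/.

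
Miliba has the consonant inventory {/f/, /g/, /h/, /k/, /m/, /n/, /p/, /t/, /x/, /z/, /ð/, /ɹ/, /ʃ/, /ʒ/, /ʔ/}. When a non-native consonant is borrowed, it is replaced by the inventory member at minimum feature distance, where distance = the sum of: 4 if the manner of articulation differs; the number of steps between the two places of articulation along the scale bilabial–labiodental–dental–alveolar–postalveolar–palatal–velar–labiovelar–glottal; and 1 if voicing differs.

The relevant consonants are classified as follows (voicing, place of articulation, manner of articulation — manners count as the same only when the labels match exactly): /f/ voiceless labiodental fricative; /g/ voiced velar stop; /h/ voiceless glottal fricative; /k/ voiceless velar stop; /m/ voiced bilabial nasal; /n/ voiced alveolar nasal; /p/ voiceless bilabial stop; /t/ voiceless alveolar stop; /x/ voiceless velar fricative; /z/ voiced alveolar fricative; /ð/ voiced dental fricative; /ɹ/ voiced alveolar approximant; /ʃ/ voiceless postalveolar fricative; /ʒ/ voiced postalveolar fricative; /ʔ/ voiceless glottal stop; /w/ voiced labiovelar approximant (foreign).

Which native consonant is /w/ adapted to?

ɹ

/ɹ/ is closest: same manner (approximant), place distance 4 (labiovelar→alveolar), same voicing; total 4. Next closest is /g/ at distance 5.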